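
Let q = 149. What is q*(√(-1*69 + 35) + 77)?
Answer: 11473 + 149*I*√34 ≈ 11473.0 + 868.81*I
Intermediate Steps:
q*(√(-1*69 + 35) + 77) = 149*(√(-1*69 + 35) + 77) = 149*(√(-69 + 35) + 77) = 149*(√(-34) + 77) = 149*(I*√34 + 77) = 149*(77 + I*√34) = 11473 + 149*I*√34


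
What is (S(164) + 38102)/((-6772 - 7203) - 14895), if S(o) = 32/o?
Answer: -156219/118367 ≈ -1.3198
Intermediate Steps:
(S(164) + 38102)/((-6772 - 7203) - 14895) = (32/164 + 38102)/((-6772 - 7203) - 14895) = (32*(1/164) + 38102)/(-13975 - 14895) = (8/41 + 38102)/(-28870) = (1562190/41)*(-1/28870) = -156219/118367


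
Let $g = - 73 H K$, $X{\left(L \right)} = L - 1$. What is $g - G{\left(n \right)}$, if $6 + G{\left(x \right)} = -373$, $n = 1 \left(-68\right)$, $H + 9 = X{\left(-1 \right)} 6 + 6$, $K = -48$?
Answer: $-52181$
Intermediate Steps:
$X{\left(L \right)} = -1 + L$
$H = -15$ ($H = -9 + \left(\left(-1 - 1\right) 6 + 6\right) = -9 + \left(\left(-2\right) 6 + 6\right) = -9 + \left(-12 + 6\right) = -9 - 6 = -15$)
$n = -68$
$G{\left(x \right)} = -379$ ($G{\left(x \right)} = -6 - 373 = -379$)
$g = -52560$ ($g = \left(-73\right) \left(-15\right) \left(-48\right) = 1095 \left(-48\right) = -52560$)
$g - G{\left(n \right)} = -52560 - -379 = -52560 + 379 = -52181$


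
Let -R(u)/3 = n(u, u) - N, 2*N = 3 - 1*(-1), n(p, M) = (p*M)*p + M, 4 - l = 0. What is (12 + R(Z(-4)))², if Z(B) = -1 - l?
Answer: 166464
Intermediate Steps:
l = 4 (l = 4 - 1*0 = 4 + 0 = 4)
Z(B) = -5 (Z(B) = -1 - 1*4 = -1 - 4 = -5)
n(p, M) = M + M*p² (n(p, M) = (M*p)*p + M = M*p² + M = M + M*p²)
N = 2 (N = (3 - 1*(-1))/2 = (3 + 1)/2 = (½)*4 = 2)
R(u) = 6 - 3*u*(1 + u²) (R(u) = -3*(u*(1 + u²) - 1*2) = -3*(u*(1 + u²) - 2) = -3*(-2 + u*(1 + u²)) = 6 - 3*u*(1 + u²))
(12 + R(Z(-4)))² = (12 + (6 - 3*(-5) - 3*(-5)³))² = (12 + (6 + 15 - 3*(-125)))² = (12 + (6 + 15 + 375))² = (12 + 396)² = 408² = 166464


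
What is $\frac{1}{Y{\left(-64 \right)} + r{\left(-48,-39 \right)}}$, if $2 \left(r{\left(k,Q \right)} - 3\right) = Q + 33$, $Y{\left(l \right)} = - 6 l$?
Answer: $\frac{1}{384} \approx 0.0026042$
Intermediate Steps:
$r{\left(k,Q \right)} = \frac{39}{2} + \frac{Q}{2}$ ($r{\left(k,Q \right)} = 3 + \frac{Q + 33}{2} = 3 + \frac{33 + Q}{2} = 3 + \left(\frac{33}{2} + \frac{Q}{2}\right) = \frac{39}{2} + \frac{Q}{2}$)
$\frac{1}{Y{\left(-64 \right)} + r{\left(-48,-39 \right)}} = \frac{1}{\left(-6\right) \left(-64\right) + \left(\frac{39}{2} + \frac{1}{2} \left(-39\right)\right)} = \frac{1}{384 + \left(\frac{39}{2} - \frac{39}{2}\right)} = \frac{1}{384 + 0} = \frac{1}{384}$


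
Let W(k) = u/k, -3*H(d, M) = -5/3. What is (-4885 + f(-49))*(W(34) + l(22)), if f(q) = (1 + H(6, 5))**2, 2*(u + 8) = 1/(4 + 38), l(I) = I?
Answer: -24583991729/231336 ≈ -1.0627e+5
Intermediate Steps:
H(d, M) = 5/9 (H(d, M) = -(-5)/(3*3) = -1/3*(-5/3) = 5/9)
u = -671/84 (u = -8 + 1/(2*(4 + 38)) = -8 + (1/2)/42 = -8 + (1/2)*(1/42) = -8 + 1/84 = -671/84 ≈ -7.9881)
f(q) = 196/81 (f(q) = (1 + 5/9)**2 = (14/9)**2 = 196/81)
W(k) = -671/(84*k)
(-4885 + f(-49))*(W(34) + l(22)) = (-4885 + 196/81)*(-671/84/34 + 22) = -395489*(-671/84*1/34 + 22)/81 = -395489*(-671/2856 + 22)/81 = -395489/81*62161/2856 = -24583991729/231336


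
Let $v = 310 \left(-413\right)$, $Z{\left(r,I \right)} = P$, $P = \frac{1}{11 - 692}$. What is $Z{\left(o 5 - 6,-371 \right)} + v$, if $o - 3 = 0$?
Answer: $- \frac{87188431}{681} \approx -1.2803 \cdot 10^{5}$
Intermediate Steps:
$o = 3$ ($o = 3 + 0 = 3$)
$P = - \frac{1}{681}$ ($P = \frac{1}{-681} = - \frac{1}{681} \approx -0.0014684$)
$Z{\left(r,I \right)} = - \frac{1}{681}$
$v = -128030$
$Z{\left(o 5 - 6,-371 \right)} + v = - \frac{1}{681} - 128030 = - \frac{87188431}{681}$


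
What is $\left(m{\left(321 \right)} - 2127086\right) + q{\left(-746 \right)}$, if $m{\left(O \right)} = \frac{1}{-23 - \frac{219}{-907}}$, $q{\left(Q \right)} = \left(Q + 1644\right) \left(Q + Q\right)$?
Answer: $- \frac{71563791991}{20642} \approx -3.4669 \cdot 10^{6}$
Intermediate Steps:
$q{\left(Q \right)} = 2 Q \left(1644 + Q\right)$ ($q{\left(Q \right)} = \left(1644 + Q\right) 2 Q = 2 Q \left(1644 + Q\right)$)
$m{\left(O \right)} = - \frac{907}{20642}$ ($m{\left(O \right)} = \frac{1}{-23 - - \frac{219}{907}} = \frac{1}{-23 + \frac{219}{907}} = \frac{1}{- \frac{20642}{907}} = - \frac{907}{20642}$)
$\left(m{\left(321 \right)} - 2127086\right) + q{\left(-746 \right)} = \left(- \frac{907}{20642} - 2127086\right) + 2 \left(-746\right) \left(1644 - 746\right) = \left(- \frac{907}{20642} - 2127086\right) + 2 \left(-746\right) 898 = \left(- \frac{907}{20642} - 2127086\right) - 1339816 = - \frac{43907310119}{20642} - 1339816 = - \frac{71563791991}{20642}$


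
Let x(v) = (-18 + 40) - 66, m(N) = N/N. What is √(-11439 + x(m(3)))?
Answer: I*√11483 ≈ 107.16*I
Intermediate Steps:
m(N) = 1
x(v) = -44 (x(v) = 22 - 66 = -44)
√(-11439 + x(m(3))) = √(-11439 - 44) = √(-11483) = I*√11483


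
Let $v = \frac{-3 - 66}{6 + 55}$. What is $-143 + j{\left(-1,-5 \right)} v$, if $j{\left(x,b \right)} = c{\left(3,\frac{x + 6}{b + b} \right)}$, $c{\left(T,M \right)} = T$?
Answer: $- \frac{8930}{61} \approx -146.39$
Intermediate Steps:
$j{\left(x,b \right)} = 3$
$v = - \frac{69}{61} \approx -1.1311$
$-143 + j{\left(-1,-5 \right)} v = -143 + 3 \left(- \frac{69}{61}\right) = -143 - \frac{207}{61} = - \frac{8930}{61}$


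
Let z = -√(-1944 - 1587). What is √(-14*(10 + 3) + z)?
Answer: √(-182 - I*√3531) ≈ 2.1743 - 13.665*I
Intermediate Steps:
z = -I*√3531 (z = -√(-3531) = -I*√3531 ≈ -59.422*I)
√(-14*(10 + 3) + z) = √(-14*(10 + 3) - I*√3531) = √(-14*13 - I*√3531) = √(-182 - I*√3531)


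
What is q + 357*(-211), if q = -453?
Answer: -75780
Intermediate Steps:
q + 357*(-211) = -453 + 357*(-211) = -453 - 75327 = -75780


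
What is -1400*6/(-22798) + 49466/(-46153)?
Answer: -370020334/526098047 ≈ -0.70333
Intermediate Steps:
-1400*6/(-22798) + 49466/(-46153) = -8400*(-1/22798) + 49466*(-1/46153) = 4200/11399 - 49466/46153 = -370020334/526098047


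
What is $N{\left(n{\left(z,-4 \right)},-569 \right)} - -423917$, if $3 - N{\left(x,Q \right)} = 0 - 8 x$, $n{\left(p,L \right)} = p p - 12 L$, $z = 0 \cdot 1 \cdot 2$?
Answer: $424304$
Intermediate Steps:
$z = 0$ ($z = 0 \cdot 2 = 0$)
$n{\left(p,L \right)} = p^{2} - 12 L$
$N{\left(x,Q \right)} = 3 + 8 x$ ($N{\left(x,Q \right)} = 3 - \left(0 - 8 x\right) = 3 - - 8 x = 3 + 8 x$)
$N{\left(n{\left(z,-4 \right)},-569 \right)} - -423917 = \left(3 + 8 \left(0^{2} - -48\right)\right) - -423917 = \left(3 + 8 \left(0 + 48\right)\right) + 423917 = \left(3 + 8 \cdot 48\right) + 423917 = \left(3 + 384\right) + 423917 = 387 + 423917 = 424304$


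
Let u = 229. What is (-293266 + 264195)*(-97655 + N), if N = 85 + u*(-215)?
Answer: 4267768155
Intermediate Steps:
N = -49150 (N = 85 + 229*(-215) = 85 - 49235 = -49150)
(-293266 + 264195)*(-97655 + N) = (-293266 + 264195)*(-97655 - 49150) = -29071*(-146805) = 4267768155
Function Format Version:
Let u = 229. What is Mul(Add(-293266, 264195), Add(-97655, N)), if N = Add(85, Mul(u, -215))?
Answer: 4267768155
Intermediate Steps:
N = -49150 (N = Add(85, Mul(229, -215)) = Add(85, -49235) = -49150)
Mul(Add(-293266, 264195), Add(-97655, N)) = Mul(Add(-293266, 264195), Add(-97655, -49150)) = Mul(-29071, -146805) = 4267768155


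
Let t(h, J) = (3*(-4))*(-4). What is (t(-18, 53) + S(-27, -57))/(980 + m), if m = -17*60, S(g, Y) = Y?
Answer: 9/40 ≈ 0.22500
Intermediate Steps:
t(h, J) = 48 (t(h, J) = -12*(-4) = 48)
m = -1020
(t(-18, 53) + S(-27, -57))/(980 + m) = (48 - 57)/(980 - 1020) = -9/(-40) = -9*(-1/40) = 9/40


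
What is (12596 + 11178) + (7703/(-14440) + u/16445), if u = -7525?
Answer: 1129055318473/47493160 ≈ 23773.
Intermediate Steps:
(12596 + 11178) + (7703/(-14440) + u/16445) = (12596 + 11178) + (7703/(-14440) - 7525/16445) = 23774 + (7703*(-1/14440) - 7525*1/16445) = 23774 + (-7703/14440 - 1505/3289) = 23774 - 47067367/47493160 = 1129055318473/47493160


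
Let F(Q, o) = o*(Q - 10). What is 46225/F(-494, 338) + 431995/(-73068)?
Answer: -6414065045/1037273328 ≈ -6.1836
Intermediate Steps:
F(Q, o) = o*(-10 + Q)
46225/F(-494, 338) + 431995/(-73068) = 46225/((338*(-10 - 494))) + 431995/(-73068) = 46225/((338*(-504))) + 431995*(-1/73068) = 46225/(-170352) - 431995/73068 = 46225*(-1/170352) - 431995/73068 = -46225/170352 - 431995/73068 = -6414065045/1037273328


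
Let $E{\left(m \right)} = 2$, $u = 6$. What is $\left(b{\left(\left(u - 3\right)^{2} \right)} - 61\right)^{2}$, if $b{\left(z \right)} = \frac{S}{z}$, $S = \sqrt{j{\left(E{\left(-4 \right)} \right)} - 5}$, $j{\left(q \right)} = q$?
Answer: $\frac{\left(549 - i \sqrt{3}\right)^{2}}{81} \approx 3721.0 - 23.479 i$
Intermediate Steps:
$S = i \sqrt{3}$ ($S = \sqrt{2 - 5} = \sqrt{-3} = i \sqrt{3} \approx 1.732 i$)
$b{\left(z \right)} = \frac{i \sqrt{3}}{z}$
$\left(b{\left(\left(u - 3\right)^{2} \right)} - 61\right)^{2} = \left(\frac{i \sqrt{3}}{\left(6 - 3\right)^{2}} - 61\right)^{2} = \left(\frac{i \sqrt{3}}{3^{2}} - 61\right)^{2} = \left(\frac{i \sqrt{3}}{9} - 61\right)^{2} = \left(-61 + \frac{i \sqrt{3}}{9}\right)^{2}$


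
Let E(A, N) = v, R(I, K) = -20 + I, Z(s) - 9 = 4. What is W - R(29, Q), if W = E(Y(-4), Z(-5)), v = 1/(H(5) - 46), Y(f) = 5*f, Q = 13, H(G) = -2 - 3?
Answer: -460/51 ≈ -9.0196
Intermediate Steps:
H(G) = -5
Z(s) = 13 (Z(s) = 9 + 4 = 13)
v = -1/51 (v = 1/(-5 - 46) = 1/(-51) = -1/51 ≈ -0.019608)
E(A, N) = -1/51
W = -1/51 ≈ -0.019608
W - R(29, Q) = -1/51 - (-20 + 29) = -1/51 - 1*9 = -1/51 - 9 = -460/51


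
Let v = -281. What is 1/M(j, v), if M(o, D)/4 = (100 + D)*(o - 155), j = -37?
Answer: 1/139008 ≈ 7.1938e-6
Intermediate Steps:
M(o, D) = 4*(-155 + o)*(100 + D) (M(o, D) = 4*((100 + D)*(o - 155)) = 4*((100 + D)*(-155 + o)) = 4*((-155 + o)*(100 + D)) = 4*(-155 + o)*(100 + D))
1/M(j, v) = 1/(-62000 - 620*(-281) + 400*(-37) + 4*(-281)*(-37)) = 1/(-62000 + 174220 - 14800 + 41588) = 1/139008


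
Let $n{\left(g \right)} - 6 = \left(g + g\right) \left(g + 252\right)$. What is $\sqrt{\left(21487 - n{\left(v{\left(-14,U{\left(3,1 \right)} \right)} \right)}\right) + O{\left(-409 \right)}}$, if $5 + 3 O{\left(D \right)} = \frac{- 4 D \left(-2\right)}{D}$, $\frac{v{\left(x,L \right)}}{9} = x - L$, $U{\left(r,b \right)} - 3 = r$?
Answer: $\sqrt{47402} \approx 217.72$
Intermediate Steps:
$U{\left(r,b \right)} = 3 + r$
$v{\left(x,L \right)} = - 9 L + 9 x$ ($v{\left(x,L \right)} = 9 \left(x - L\right) = - 9 L + 9 x$)
$n{\left(g \right)} = 6 + 2 g \left(252 + g\right)$ ($n{\left(g \right)} = 6 + \left(g + g\right) \left(g + 252\right) = 6 + 2 g \left(252 + g\right)$)
$O{\left(D \right)} = 1$ ($O{\left(D \right)} = - \frac{5}{3} + \frac{- 4 D \left(-2\right) \frac{1}{D}}{3} = - \frac{5}{3} + \frac{8 D \frac{1}{D}}{3} = - \frac{5}{3} + \frac{1}{3} \cdot 8 = - \frac{5}{3} + \frac{8}{3} = 1$)
$\sqrt{\left(21487 - n{\left(v{\left(-14,U{\left(3,1 \right)} \right)} \right)}\right) + O{\left(-409 \right)}} = \sqrt{\left(21487 - \left(6 + 2 \left(- 9 \left(3 + 3\right) + 9 \left(-14\right)\right)^{2} + 504 \left(- 9 \left(3 + 3\right) + 9 \left(-14\right)\right)\right)\right) + 1} = \sqrt{\left(21487 - \left(6 + 2 \left(\left(-9\right) 6 - 126\right)^{2} + 504 \left(\left(-9\right) 6 - 126\right)\right)\right) + 1} = \sqrt{\left(21487 - \left(6 + 2 \left(-54 - 126\right)^{2} + 504 \left(-54 - 126\right)\right)\right) + 1} = \sqrt{\left(21487 - \left(6 + 2 \left(-180\right)^{2} + 504 \left(-180\right)\right)\right) + 1} = \sqrt{\left(21487 - \left(6 + 2 \cdot 32400 - 90720\right)\right) + 1} = \sqrt{\left(21487 - \left(6 + 64800 - 90720\right)\right) + 1} = \sqrt{\left(21487 - -25914\right) + 1} = \sqrt{\left(21487 + 25914\right) + 1} = \sqrt{47401 + 1} = \sqrt{47402}$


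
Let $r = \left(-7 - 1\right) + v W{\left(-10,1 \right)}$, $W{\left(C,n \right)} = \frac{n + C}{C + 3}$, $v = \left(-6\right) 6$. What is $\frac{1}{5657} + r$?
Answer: $- \frac{2149653}{39599} \approx -54.286$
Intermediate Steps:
$v = -36$
$W{\left(C,n \right)} = \frac{C + n}{3 + C}$
$r = - \frac{380}{7}$ ($r = \left(-7 - 1\right) - 36 \frac{-10 + 1}{3 - 10} = \left(-7 - 1\right) - 36 \frac{1}{-7} \left(-9\right) = -8 - 36 \left(\left(- \frac{1}{7}\right) \left(-9\right)\right) = -8 - \frac{324}{7} = - \frac{380}{7} \approx -54.286$)
$\frac{1}{5657} + r = \frac{1}{5657} - \frac{380}{7} = - \frac{2149653}{39599}$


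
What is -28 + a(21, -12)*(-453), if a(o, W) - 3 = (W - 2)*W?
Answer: -77491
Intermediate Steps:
a(o, W) = 3 + W*(-2 + W) (a(o, W) = 3 + (W - 2)*W = 3 + (-2 + W)*W = 3 + W*(-2 + W))
-28 + a(21, -12)*(-453) = -28 + (3 + (-12)**2 - 2*(-12))*(-453) = -28 + (3 + 144 + 24)*(-453) = -28 + 171*(-453) = -28 - 77463 = -77491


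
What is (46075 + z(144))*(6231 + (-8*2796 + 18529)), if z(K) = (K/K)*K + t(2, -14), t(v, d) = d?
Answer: 110522360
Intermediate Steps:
z(K) = -14 + K (z(K) = (K/K)*K - 14 = 1*K - 14 = K - 14 = -14 + K)
(46075 + z(144))*(6231 + (-8*2796 + 18529)) = (46075 + (-14 + 144))*(6231 + (-8*2796 + 18529)) = (46075 + 130)*(6231 + (-22368 + 18529)) = 46205*(6231 - 3839) = 46205*2392 = 110522360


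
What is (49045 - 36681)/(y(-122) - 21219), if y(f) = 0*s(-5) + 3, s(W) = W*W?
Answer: -3091/5304 ≈ -0.58277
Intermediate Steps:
s(W) = W²
y(f) = 3 (y(f) = 0*(-5)² + 3 = 0*25 + 3 = 0 + 3 = 3)
(49045 - 36681)/(y(-122) - 21219) = (49045 - 36681)/(3 - 21219) = 12364/(-21216) = 12364*(-1/21216) = -3091/5304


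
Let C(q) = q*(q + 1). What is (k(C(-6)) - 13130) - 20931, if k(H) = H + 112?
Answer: -33919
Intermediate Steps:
C(q) = q*(1 + q)
k(H) = 112 + H
(k(C(-6)) - 13130) - 20931 = ((112 - 6*(1 - 6)) - 13130) - 20931 = ((112 - 6*(-5)) - 13130) - 20931 = ((112 + 30) - 13130) - 20931 = (142 - 13130) - 20931 = -12988 - 20931 = -33919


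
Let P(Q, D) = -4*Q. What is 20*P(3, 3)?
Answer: -240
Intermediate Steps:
20*P(3, 3) = 20*(-4*3) = 20*(-12) = -240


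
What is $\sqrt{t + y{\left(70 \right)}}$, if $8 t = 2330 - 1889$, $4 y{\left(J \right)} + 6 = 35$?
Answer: $\frac{\sqrt{998}}{4} \approx 7.8978$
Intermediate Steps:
$y{\left(J \right)} = \frac{29}{4}$ ($y{\left(J \right)} = - \frac{3}{2} + \frac{1}{4} \cdot 35 = - \frac{3}{2} + \frac{35}{4} = \frac{29}{4}$)
$t = \frac{441}{8}$ ($t = \frac{2330 - 1889}{8} = \frac{1}{8} \cdot 441 = \frac{441}{8} \approx 55.125$)
$\sqrt{t + y{\left(70 \right)}} = \sqrt{\frac{441}{8} + \frac{29}{4}} = \sqrt{\frac{499}{8}} = \frac{\sqrt{998}}{4}$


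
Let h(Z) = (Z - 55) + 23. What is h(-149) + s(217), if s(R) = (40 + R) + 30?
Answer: 106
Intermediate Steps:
h(Z) = -32 + Z (h(Z) = (-55 + Z) + 23 = -32 + Z)
s(R) = 70 + R
h(-149) + s(217) = (-32 - 149) + (70 + 217) = -181 + 287 = 106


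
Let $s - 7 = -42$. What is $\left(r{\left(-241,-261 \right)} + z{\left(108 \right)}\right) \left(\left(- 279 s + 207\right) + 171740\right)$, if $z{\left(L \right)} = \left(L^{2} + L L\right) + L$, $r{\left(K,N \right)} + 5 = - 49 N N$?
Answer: $-602284060576$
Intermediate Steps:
$s = -35$ ($s = 7 - 42 = -35$)
$r{\left(K,N \right)} = -5 - 49 N^{2}$ ($r{\left(K,N \right)} = -5 - 49 N N = -5 - 49 N^{2}$)
$z{\left(L \right)} = L + 2 L^{2}$ ($z{\left(L \right)} = \left(L^{2} + L^{2}\right) + L = 2 L^{2} + L = L + 2 L^{2}$)
$\left(r{\left(-241,-261 \right)} + z{\left(108 \right)}\right) \left(\left(- 279 s + 207\right) + 171740\right) = \left(\left(-5 - 49 \left(-261\right)^{2}\right) + 108 \left(1 + 2 \cdot 108\right)\right) \left(\left(\left(-279\right) \left(-35\right) + 207\right) + 171740\right) = \left(\left(-5 - 3337929\right) + 108 \left(1 + 216\right)\right) \left(\left(9765 + 207\right) + 171740\right) = \left(\left(-5 - 3337929\right) + 108 \cdot 217\right) \left(9972 + 171740\right) = \left(-3337934 + 23436\right) 181712 = \left(-3314498\right) 181712 = -602284060576$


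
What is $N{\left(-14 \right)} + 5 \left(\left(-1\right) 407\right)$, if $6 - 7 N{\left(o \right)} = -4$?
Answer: $- \frac{14235}{7} \approx -2033.6$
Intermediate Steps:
$N{\left(o \right)} = \frac{10}{7}$ ($N{\left(o \right)} = \frac{6}{7} - - \frac{4}{7} = \frac{6}{7} + \frac{4}{7} = \frac{10}{7}$)
$N{\left(-14 \right)} + 5 \left(\left(-1\right) 407\right) = \frac{10}{7} + 5 \left(\left(-1\right) 407\right) = \frac{10}{7} + 5 \left(-407\right) = \frac{10}{7} - 2035 = - \frac{14235}{7}$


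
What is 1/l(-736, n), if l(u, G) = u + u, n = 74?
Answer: -1/1472 ≈ -0.00067935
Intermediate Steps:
l(u, G) = 2*u
1/l(-736, n) = 1/(2*(-736)) = 1/(-1472) = -1/1472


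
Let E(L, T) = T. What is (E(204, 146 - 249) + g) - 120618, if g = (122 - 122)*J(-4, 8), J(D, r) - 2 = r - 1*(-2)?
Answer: -120721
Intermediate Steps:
J(D, r) = 4 + r (J(D, r) = 2 + (r - 1*(-2)) = 2 + (r + 2) = 2 + (2 + r) = 4 + r)
g = 0 (g = (122 - 122)*(4 + 8) = 0*12 = 0)
(E(204, 146 - 249) + g) - 120618 = ((146 - 249) + 0) - 120618 = (-103 + 0) - 120618 = -103 - 120618 = -120721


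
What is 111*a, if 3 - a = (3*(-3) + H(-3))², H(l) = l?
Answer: -15651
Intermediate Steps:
a = -141 (a = 3 - (3*(-3) - 3)² = 3 - (-9 - 3)² = 3 - 1*(-12)² = 3 - 1*144 = 3 - 144 = -141)
111*a = 111*(-141) = -15651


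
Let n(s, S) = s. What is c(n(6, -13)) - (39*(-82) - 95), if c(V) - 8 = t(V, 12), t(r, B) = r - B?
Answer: 3295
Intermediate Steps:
c(V) = -4 + V (c(V) = 8 + (V - 1*12) = 8 + (V - 12) = 8 + (-12 + V) = -4 + V)
c(n(6, -13)) - (39*(-82) - 95) = (-4 + 6) - (39*(-82) - 95) = 2 - (-3198 - 95) = 2 - 1*(-3293) = 2 + 3293 = 3295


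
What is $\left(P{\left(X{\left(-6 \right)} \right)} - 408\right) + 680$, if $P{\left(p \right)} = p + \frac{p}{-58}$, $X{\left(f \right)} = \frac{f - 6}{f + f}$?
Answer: $\frac{15833}{58} \approx 272.98$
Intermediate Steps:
$X{\left(f \right)} = \frac{-6 + f}{2 f}$
$P{\left(p \right)} = \frac{57 p}{58}$ ($P{\left(p \right)} = p + p \left(- \frac{1}{58}\right) = p - \frac{p}{58} = \frac{57 p}{58}$)
$\left(P{\left(X{\left(-6 \right)} \right)} - 408\right) + 680 = \left(\frac{57 \frac{-6 - 6}{2 \left(-6\right)}}{58} - 408\right) + 680 = \left(\frac{57 \cdot \frac{1}{2} \left(- \frac{1}{6}\right) \left(-12\right)}{58} - 408\right) + 680 = \left(\frac{57}{58} \cdot 1 - 408\right) + 680 = \left(\frac{57}{58} - 408\right) + 680 = - \frac{23607}{58} + 680 = \frac{15833}{58}$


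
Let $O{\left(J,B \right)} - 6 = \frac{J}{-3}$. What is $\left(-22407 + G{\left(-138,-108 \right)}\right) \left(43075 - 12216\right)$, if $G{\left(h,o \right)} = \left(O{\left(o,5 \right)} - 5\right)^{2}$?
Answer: $-649211642$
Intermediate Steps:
$O{\left(J,B \right)} = 6 - \frac{J}{3}$ ($O{\left(J,B \right)} = 6 + \frac{J}{-3} = 6 + J \left(- \frac{1}{3}\right) = 6 - \frac{J}{3}$)
$G{\left(h,o \right)} = \left(1 - \frac{o}{3}\right)^{2}$ ($G{\left(h,o \right)} = \left(\left(6 - \frac{o}{3}\right) - 5\right)^{2} = \left(1 - \frac{o}{3}\right)^{2}$)
$\left(-22407 + G{\left(-138,-108 \right)}\right) \left(43075 - 12216\right) = \left(-22407 + \frac{\left(-3 - 108\right)^{2}}{9}\right) \left(43075 - 12216\right) = \left(-22407 + \frac{\left(-111\right)^{2}}{9}\right) 30859 = \left(-22407 + \frac{1}{9} \cdot 12321\right) 30859 = \left(-22407 + 1369\right) 30859 = \left(-21038\right) 30859 = -649211642$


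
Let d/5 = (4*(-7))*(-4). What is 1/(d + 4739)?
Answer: 1/5299 ≈ 0.00018871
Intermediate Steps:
d = 560 (d = 5*((4*(-7))*(-4)) = 5*(-28*(-4)) = 5*112 = 560)
1/(d + 4739) = 1/(560 + 4739) = 1/5299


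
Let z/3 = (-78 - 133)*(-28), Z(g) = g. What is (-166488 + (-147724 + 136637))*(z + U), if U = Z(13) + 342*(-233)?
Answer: 11000593675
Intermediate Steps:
U = -79673 (U = 13 + 342*(-233) = 13 - 79686 = -79673)
z = 17724 (z = 3*((-78 - 133)*(-28)) = 3*(-211*(-28)) = 3*5908 = 17724)
(-166488 + (-147724 + 136637))*(z + U) = (-166488 + (-147724 + 136637))*(17724 - 79673) = (-166488 - 11087)*(-61949) = -177575*(-61949) = 11000593675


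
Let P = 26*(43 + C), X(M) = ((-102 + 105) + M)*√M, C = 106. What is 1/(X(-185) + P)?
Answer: 149/812916 + 7*I*√185/812916 ≈ 0.00018329 + 0.00011712*I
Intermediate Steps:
X(M) = √M*(3 + M) (X(M) = (3 + M)*√M = √M*(3 + M))
P = 3874 (P = 26*(43 + 106) = 26*149 = 3874)
1/(X(-185) + P) = 1/(√(-185)*(3 - 185) + 3874) = 1/((I*√185)*(-182) + 3874) = 1/(-182*I*√185 + 3874) = 1/(3874 - 182*I*√185)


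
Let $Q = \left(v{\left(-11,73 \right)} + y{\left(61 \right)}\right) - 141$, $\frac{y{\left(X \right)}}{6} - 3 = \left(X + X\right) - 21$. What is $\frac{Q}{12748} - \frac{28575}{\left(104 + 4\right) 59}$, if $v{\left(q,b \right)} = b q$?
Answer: $- \frac{10175365}{2256396} \approx -4.5096$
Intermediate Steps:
$y{\left(X \right)} = -108 + 12 X$ ($y{\left(X \right)} = 18 + 6 \left(\left(X + X\right) - 21\right) = 18 + 6 \left(2 X - 21\right) = 18 + 6 \left(-21 + 2 X\right) = 18 + \left(-126 + 12 X\right) = -108 + 12 X$)
$Q = -320$ ($Q = \left(73 \left(-11\right) + \left(-108 + 12 \cdot 61\right)\right) - 141 = \left(-803 + \left(-108 + 732\right)\right) - 141 = \left(-803 + 624\right) - 141 = -179 - 141 = -320$)
$\frac{Q}{12748} - \frac{28575}{\left(104 + 4\right) 59} = - \frac{320}{12748} - \frac{28575}{\left(104 + 4\right) 59} = \left(-320\right) \frac{1}{12748} - \frac{28575}{108 \cdot 59} = - \frac{80}{3187} - \frac{28575}{6372} = - \frac{80}{3187} - \frac{3175}{708} = - \frac{10175365}{2256396}$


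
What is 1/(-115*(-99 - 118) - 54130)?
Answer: -1/29175 ≈ -3.4276e-5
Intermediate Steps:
1/(-115*(-99 - 118) - 54130) = 1/(-115*(-217) - 54130) = 1/(24955 - 54130) = 1/(-29175) = -1/29175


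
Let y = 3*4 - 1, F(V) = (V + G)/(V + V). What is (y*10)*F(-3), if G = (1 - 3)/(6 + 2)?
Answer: 715/12 ≈ 59.583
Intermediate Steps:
G = -1/4 (G = -2/8 = -2*1/8 = -1/4 ≈ -0.25000)
F(V) = (-1/4 + V)/(2*V) (F(V) = (V - 1/4)/(V + V) = (-1/4 + V)/((2*V)) = (-1/4 + V)*(1/(2*V)) = (-1/4 + V)/(2*V))
y = 11 (y = 12 - 1 = 11)
(y*10)*F(-3) = (11*10)*((1/8)*(-1 + 4*(-3))/(-3)) = 110*((1/8)*(-1/3)*(-1 - 12)) = 110*((1/8)*(-1/3)*(-13)) = 110*(13/24) = 715/12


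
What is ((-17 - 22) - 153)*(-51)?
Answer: 9792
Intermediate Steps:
((-17 - 22) - 153)*(-51) = (-39 - 153)*(-51) = -192*(-51) = 9792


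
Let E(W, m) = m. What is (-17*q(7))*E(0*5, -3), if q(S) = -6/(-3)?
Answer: 102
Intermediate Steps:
q(S) = 2 (q(S) = -6*(-⅓) = 2)
(-17*q(7))*E(0*5, -3) = -17*2*(-3) = -34*(-3) = 102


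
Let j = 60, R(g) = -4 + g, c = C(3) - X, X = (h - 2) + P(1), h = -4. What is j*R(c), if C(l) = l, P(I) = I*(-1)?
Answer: 360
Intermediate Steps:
P(I) = -I
X = -7 (X = (-4 - 2) - 1*1 = -6 - 1 = -7)
c = 10 (c = 3 - 1*(-7) = 3 + 7 = 10)
j*R(c) = 60*(-4 + 10) = 60*6 = 360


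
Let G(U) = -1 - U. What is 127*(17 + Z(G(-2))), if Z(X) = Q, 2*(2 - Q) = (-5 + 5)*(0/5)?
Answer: 2413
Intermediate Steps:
Q = 2 (Q = 2 - (-5 + 5)*0/5/2 = 2 - 0*0*(⅕) = 2 - 0*0 = 2 - ½*0 = 2 + 0 = 2)
Z(X) = 2
127*(17 + Z(G(-2))) = 127*(17 + 2) = 127*19 = 2413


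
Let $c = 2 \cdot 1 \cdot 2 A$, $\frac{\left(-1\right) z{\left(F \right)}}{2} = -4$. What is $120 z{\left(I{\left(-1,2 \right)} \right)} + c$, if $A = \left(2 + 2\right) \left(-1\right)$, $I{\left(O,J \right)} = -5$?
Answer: $944$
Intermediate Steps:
$z{\left(F \right)} = 8$ ($z{\left(F \right)} = \left(-2\right) \left(-4\right) = 8$)
$A = -4$ ($A = 4 \left(-1\right) = -4$)
$c = -16$ ($c = 2 \cdot 1 \cdot 2 \left(-4\right) = 2 \cdot 2 \left(-4\right) = 4 \left(-4\right) = -16$)
$120 z{\left(I{\left(-1,2 \right)} \right)} + c = 120 \cdot 8 - 16 = 960 - 16 = 944$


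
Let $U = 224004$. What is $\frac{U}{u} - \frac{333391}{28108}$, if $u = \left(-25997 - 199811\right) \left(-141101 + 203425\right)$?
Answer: $- \frac{26658544232029}{2247563238736} \approx -11.861$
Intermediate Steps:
$u = -14073257792$ ($u = \left(-225808\right) 62324 = -14073257792$)
$\frac{U}{u} - \frac{333391}{28108} = \frac{224004}{-14073257792} - \frac{333391}{28108} = 224004 \left(- \frac{1}{14073257792}\right) - \frac{333391}{28108} = - \frac{5091}{319846768} - \frac{333391}{28108} = - \frac{26658544232029}{2247563238736}$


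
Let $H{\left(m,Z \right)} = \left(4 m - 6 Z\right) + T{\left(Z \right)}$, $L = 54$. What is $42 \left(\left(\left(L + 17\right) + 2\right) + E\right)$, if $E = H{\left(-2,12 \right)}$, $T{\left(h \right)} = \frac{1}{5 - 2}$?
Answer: $-280$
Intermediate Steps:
$T{\left(h \right)} = \frac{1}{3}$
$H{\left(m,Z \right)} = \frac{1}{3} - 6 Z + 4 m$ ($H{\left(m,Z \right)} = \left(4 m - 6 Z\right) + \frac{1}{3} = \left(- 6 Z + 4 m\right) + \frac{1}{3} = \frac{1}{3} - 6 Z + 4 m$)
$E = - \frac{239}{3}$ ($E = \frac{1}{3} - 72 + 4 \left(-2\right) = \frac{1}{3} - 72 - 8 = - \frac{239}{3} \approx -79.667$)
$42 \left(\left(\left(L + 17\right) + 2\right) + E\right) = 42 \left(\left(\left(54 + 17\right) + 2\right) - \frac{239}{3}\right) = 42 \left(\left(71 + 2\right) - \frac{239}{3}\right) = 42 \left(73 - \frac{239}{3}\right) = 42 \left(- \frac{20}{3}\right) = -280$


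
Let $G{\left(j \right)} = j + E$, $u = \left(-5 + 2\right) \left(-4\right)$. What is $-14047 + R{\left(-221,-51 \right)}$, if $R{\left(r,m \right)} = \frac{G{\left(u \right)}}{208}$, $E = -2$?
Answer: $- \frac{1460883}{104} \approx -14047.0$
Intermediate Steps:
$u = 12$ ($u = \left(-3\right) \left(-4\right) = 12$)
$G{\left(j \right)} = -2 + j$ ($G{\left(j \right)} = j - 2 = -2 + j$)
$R{\left(r,m \right)} = \frac{5}{104}$ ($R{\left(r,m \right)} = \frac{-2 + 12}{208} = 10 \cdot \frac{1}{208} = \frac{5}{104}$)
$-14047 + R{\left(-221,-51 \right)} = -14047 + \frac{5}{104} = - \frac{1460883}{104}$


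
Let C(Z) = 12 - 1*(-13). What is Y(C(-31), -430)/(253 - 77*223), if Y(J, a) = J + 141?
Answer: -83/8459 ≈ -0.0098120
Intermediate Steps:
C(Z) = 25 (C(Z) = 12 + 13 = 25)
Y(J, a) = 141 + J
Y(C(-31), -430)/(253 - 77*223) = (141 + 25)/(253 - 77*223) = 166/(253 - 17171) = 166/(-16918) = 166*(-1/16918) = -83/8459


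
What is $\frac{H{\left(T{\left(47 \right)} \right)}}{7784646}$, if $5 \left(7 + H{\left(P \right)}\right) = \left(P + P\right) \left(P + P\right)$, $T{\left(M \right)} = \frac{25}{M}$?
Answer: $- \frac{14963}{17196283014} \approx -8.7013 \cdot 10^{-7}$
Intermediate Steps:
$H{\left(P \right)} = -7 + \frac{4 P^{2}}{5}$ ($H{\left(P \right)} = -7 + \frac{\left(P + P\right) \left(P + P\right)}{5} = -7 + \frac{2 P 2 P}{5} = -7 + \frac{4 P^{2}}{5}$)
$\frac{H{\left(T{\left(47 \right)} \right)}}{7784646} = \frac{-7 + \frac{4 \left(\frac{25}{47}\right)^{2}}{5}}{7784646} = \left(-7 + \frac{4 \left(25 \cdot \frac{1}{47}\right)^{2}}{5}\right) \frac{1}{7784646} = \left(-7 + \frac{4 \left(\frac{25}{47}\right)^{2}}{5}\right) \frac{1}{7784646} = \left(-7 + \frac{4}{5} \cdot \frac{625}{2209}\right) \frac{1}{7784646} = \left(-7 + \frac{500}{2209}\right) \frac{1}{7784646} = \left(- \frac{14963}{2209}\right) \frac{1}{7784646} = - \frac{14963}{17196283014}$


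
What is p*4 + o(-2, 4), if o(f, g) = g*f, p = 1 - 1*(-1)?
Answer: 0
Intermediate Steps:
p = 2 (p = 1 + 1 = 2)
o(f, g) = f*g
p*4 + o(-2, 4) = 2*4 - 2*4 = 8 - 8 = 0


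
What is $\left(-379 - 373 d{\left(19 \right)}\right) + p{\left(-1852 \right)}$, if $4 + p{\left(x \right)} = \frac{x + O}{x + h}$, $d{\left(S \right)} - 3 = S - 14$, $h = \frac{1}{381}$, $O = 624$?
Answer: $- \frac{2375324369}{705611} \approx -3366.3$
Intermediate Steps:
$h = \frac{1}{381} \approx 0.0026247$
$d{\left(S \right)} = -11 + S$ ($d{\left(S \right)} = 3 + \left(S - 14\right) = 3 + \left(-14 + S\right) = -11 + S$)
$p{\left(x \right)} = -4 + \frac{624 + x}{\frac{1}{381} + x}$ ($p{\left(x \right)} = -4 + \frac{x + 624}{x + \frac{1}{381}} = -4 + \frac{624 + x}{\frac{1}{381} + x}$)
$\left(-379 - 373 d{\left(19 \right)}\right) + p{\left(-1852 \right)} = \left(-379 - 373 \left(-11 + 19\right)\right) + \frac{237740 - -2116836}{1 + 381 \left(-1852\right)} = \left(-379 - 2984\right) + \frac{237740 + 2116836}{1 - 705612} = \left(-379 - 2984\right) + \frac{1}{-705611} \cdot 2354576 = -3363 - \frac{2354576}{705611} = - \frac{2375324369}{705611}$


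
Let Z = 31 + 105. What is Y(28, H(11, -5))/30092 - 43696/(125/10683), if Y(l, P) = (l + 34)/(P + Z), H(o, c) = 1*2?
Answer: -969248315884189/259543500 ≈ -3.7344e+6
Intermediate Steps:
Z = 136
H(o, c) = 2
Y(l, P) = (34 + l)/(136 + P) (Y(l, P) = (l + 34)/(P + 136) = (34 + l)/(136 + P))
Y(28, H(11, -5))/30092 - 43696/(125/10683) = ((34 + 28)/(136 + 2))/30092 - 43696/(125/10683) = (62/138)*(1/30092) - 43696/(125*(1/10683)) = ((1/138)*62)*(1/30092) - 43696/125/10683 = (31/69)*(1/30092) - 43696*10683/125 = 31/2076348 - 466804368/125 = -969248315884189/259543500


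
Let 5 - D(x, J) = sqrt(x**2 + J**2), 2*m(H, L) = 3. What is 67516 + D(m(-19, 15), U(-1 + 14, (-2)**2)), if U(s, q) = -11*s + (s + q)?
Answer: 67521 - 3*sqrt(7057)/2 ≈ 67395.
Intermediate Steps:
m(H, L) = 3/2 (m(H, L) = (1/2)*3 = 3/2)
U(s, q) = q - 10*s (U(s, q) = -11*s + (q + s) = q - 10*s)
D(x, J) = 5 - sqrt(J**2 + x**2) (D(x, J) = 5 - sqrt(x**2 + J**2) = 5 - sqrt(J**2 + x**2))
67516 + D(m(-19, 15), U(-1 + 14, (-2)**2)) = 67516 + (5 - sqrt(((-2)**2 - 10*(-1 + 14))**2 + (3/2)**2)) = 67516 + (5 - sqrt((4 - 10*13)**2 + 9/4)) = 67516 + (5 - sqrt((4 - 130)**2 + 9/4)) = 67516 + (5 - sqrt((-126)**2 + 9/4)) = 67516 + (5 - sqrt(15876 + 9/4)) = 67516 + (5 - sqrt(63513/4)) = 67516 + (5 - 3*sqrt(7057)/2) = 67521 - 3*sqrt(7057)/2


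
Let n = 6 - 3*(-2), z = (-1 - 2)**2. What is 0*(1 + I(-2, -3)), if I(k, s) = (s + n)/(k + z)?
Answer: 0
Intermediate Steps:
z = 9 (z = (-3)**2 = 9)
n = 12 (n = 6 + 6 = 12)
I(k, s) = (12 + s)/(9 + k) (I(k, s) = (s + 12)/(k + 9) = (12 + s)/(9 + k))
0*(1 + I(-2, -3)) = 0*(1 + (12 - 3)/(9 - 2)) = 0*(1 + 9/7) = 0*(16/7) = 0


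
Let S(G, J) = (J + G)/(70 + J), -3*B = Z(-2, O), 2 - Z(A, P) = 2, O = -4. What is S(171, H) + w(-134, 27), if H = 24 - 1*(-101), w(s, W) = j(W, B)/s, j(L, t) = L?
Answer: 34399/26130 ≈ 1.3165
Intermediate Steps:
Z(A, P) = 0 (Z(A, P) = 2 - 1*2 = 2 - 2 = 0)
B = 0 (B = -⅓*0 = 0)
w(s, W) = W/s
H = 125 (H = 24 + 101 = 125)
S(G, J) = (G + J)/(70 + J)
S(171, H) + w(-134, 27) = (171 + 125)/(70 + 125) + 27/(-134) = 296/195 + 27*(-1/134) = (1/195)*296 - 27/134 = 296/195 - 27/134 = 34399/26130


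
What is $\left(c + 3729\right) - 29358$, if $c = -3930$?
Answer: $-29559$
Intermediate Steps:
$\left(c + 3729\right) - 29358 = \left(-3930 + 3729\right) - 29358 = -201 - 29358 = -29559$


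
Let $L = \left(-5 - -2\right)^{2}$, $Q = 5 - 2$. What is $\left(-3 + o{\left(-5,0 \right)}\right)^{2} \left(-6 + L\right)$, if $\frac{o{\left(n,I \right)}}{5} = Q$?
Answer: $432$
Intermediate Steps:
$Q = 3$ ($Q = 5 - 2 = 3$)
$o{\left(n,I \right)} = 15$ ($o{\left(n,I \right)} = 5 \cdot 3 = 15$)
$L = 9$ ($L = \left(-5 + 2\right)^{2} = \left(-3\right)^{2} = 9$)
$\left(-3 + o{\left(-5,0 \right)}\right)^{2} \left(-6 + L\right) = \left(-3 + 15\right)^{2} \left(-6 + 9\right) = 12^{2} \cdot 3 = 144 \cdot 3 = 432$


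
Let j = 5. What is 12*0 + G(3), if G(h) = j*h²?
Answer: 45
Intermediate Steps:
G(h) = 5*h²
12*0 + G(3) = 12*0 + 5*3² = 0 + 5*9 = 0 + 45 = 45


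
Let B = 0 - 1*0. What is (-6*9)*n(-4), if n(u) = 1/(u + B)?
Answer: 27/2 ≈ 13.500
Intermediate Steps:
B = 0 (B = 0 + 0 = 0)
n(u) = 1/u (n(u) = 1/(u + 0) = 1/u)
(-6*9)*n(-4) = -6*9/(-4) = -54*(-1/4) = 27/2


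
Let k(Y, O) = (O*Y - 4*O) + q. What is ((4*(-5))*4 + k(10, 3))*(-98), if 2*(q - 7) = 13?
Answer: 4753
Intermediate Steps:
q = 27/2 (q = 7 + (½)*13 = 7 + 13/2 = 27/2 ≈ 13.500)
k(Y, O) = 27/2 - 4*O + O*Y (k(Y, O) = (O*Y - 4*O) + 27/2 = (-4*O + O*Y) + 27/2 = 27/2 - 4*O + O*Y)
((4*(-5))*4 + k(10, 3))*(-98) = ((4*(-5))*4 + (27/2 - 4*3 + 3*10))*(-98) = (-20*4 + (27/2 - 12 + 30))*(-98) = (-80 + 63/2)*(-98) = -97/2*(-98) = 4753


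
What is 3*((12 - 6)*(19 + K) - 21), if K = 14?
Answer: 531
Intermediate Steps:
3*((12 - 6)*(19 + K) - 21) = 3*((12 - 6)*(19 + 14) - 21) = 3*(6*33 - 21) = 3*(198 - 21) = 3*177 = 531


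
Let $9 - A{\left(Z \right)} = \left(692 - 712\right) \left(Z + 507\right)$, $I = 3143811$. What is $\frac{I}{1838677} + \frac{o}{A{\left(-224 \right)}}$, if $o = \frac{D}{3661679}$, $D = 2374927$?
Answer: $\frac{65263778591786140}{38167364270773927} \approx 1.7099$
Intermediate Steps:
$o = \frac{2374927}{3661679} \approx 0.64859$
$A{\left(Z \right)} = 10149 + 20 Z$ ($A{\left(Z \right)} = 9 - \left(692 - 712\right) \left(Z + 507\right) = 9 - - 20 \left(507 + Z\right) = 9 - \left(-10140 - 20 Z\right) = 9 + \left(10140 + 20 Z\right) = 10149 + 20 Z$)
$\frac{I}{1838677} + \frac{o}{A{\left(-224 \right)}} = \frac{3143811}{1838677} + \frac{2374927}{3661679 \left(10149 + 20 \left(-224\right)\right)} = 3143811 \cdot \frac{1}{1838677} + \frac{2374927}{3661679 \left(10149 - 4480\right)} = \frac{3143811}{1838677} + \frac{2374927}{3661679 \cdot 5669} = \frac{3143811}{1838677} + \frac{2374927}{3661679} \cdot \frac{1}{5669} = \frac{3143811}{1838677} + \frac{2374927}{20758058251} = \frac{65263778591786140}{38167364270773927}$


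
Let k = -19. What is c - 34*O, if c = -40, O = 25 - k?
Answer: -1536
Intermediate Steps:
O = 44 (O = 25 - 1*(-19) = 25 + 19 = 44)
c - 34*O = -40 - 34*44 = -40 - 1496 = -1536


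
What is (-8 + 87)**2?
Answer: 6241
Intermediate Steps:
(-8 + 87)**2 = 79**2 = 6241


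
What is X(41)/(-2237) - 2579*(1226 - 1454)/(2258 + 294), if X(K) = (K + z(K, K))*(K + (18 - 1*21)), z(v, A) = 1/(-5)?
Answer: 1639282779/7136030 ≈ 229.72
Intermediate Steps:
z(v, A) = -1/5
X(K) = (-3 + K)*(-1/5 + K) (X(K) = (K - 1/5)*(K + (18 - 1*21)) = (-1/5 + K)*(K + (18 - 21)) = (-1/5 + K)*(K - 3) = (-1/5 + K)*(-3 + K) = (-3 + K)*(-1/5 + K))
X(41)/(-2237) - 2579*(1226 - 1454)/(2258 + 294) = (3/5 + 41**2 - 16/5*41)/(-2237) - 2579*(1226 - 1454)/(2258 + 294) = (3/5 + 1681 - 656/5)*(-1/2237) - 2579/(2552/(-228)) = (7752/5)*(-1/2237) - 2579/(2552*(-1/228)) = -7752/11185 - 2579/(-638/57) = -7752/11185 - 2579*(-57/638) = -7752/11185 + 147003/638 = 1639282779/7136030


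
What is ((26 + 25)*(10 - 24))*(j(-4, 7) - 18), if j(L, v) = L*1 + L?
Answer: 18564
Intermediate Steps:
j(L, v) = 2*L (j(L, v) = L + L = 2*L)
((26 + 25)*(10 - 24))*(j(-4, 7) - 18) = ((26 + 25)*(10 - 24))*(2*(-4) - 18) = (51*(-14))*(-8 - 18) = -714*(-26) = 18564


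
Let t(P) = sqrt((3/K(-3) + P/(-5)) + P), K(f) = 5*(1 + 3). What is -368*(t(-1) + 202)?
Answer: -74336 - 184*I*sqrt(65)/5 ≈ -74336.0 - 296.69*I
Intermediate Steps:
K(f) = 20 (K(f) = 5*4 = 20)
t(P) = sqrt(3/20 + 4*P/5) (t(P) = sqrt((3/20 + P/(-5)) + P) = sqrt((3*(1/20) + P*(-1/5)) + P) = sqrt((3/20 - P/5) + P) = sqrt(3/20 + 4*P/5))
-368*(t(-1) + 202) = -368*(sqrt(15 + 80*(-1))/10 + 202) = -368*(sqrt(15 - 80)/10 + 202) = -368*(sqrt(-65)/10 + 202) = -368*((I*sqrt(65))/10 + 202) = -368*(I*sqrt(65)/10 + 202) = -368*(202 + I*sqrt(65)/10) = -74336 - 184*I*sqrt(65)/5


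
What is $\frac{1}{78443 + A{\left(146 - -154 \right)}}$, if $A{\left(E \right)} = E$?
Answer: $\frac{1}{78743} \approx 1.27 \cdot 10^{-5}$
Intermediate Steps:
$\frac{1}{78443 + A{\left(146 - -154 \right)}} = \frac{1}{78443 + \left(146 - -154\right)} = \frac{1}{78443 + \left(146 + 154\right)} = \frac{1}{78443 + 300} = \frac{1}{78743}$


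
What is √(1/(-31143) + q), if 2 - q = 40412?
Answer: I*√39193111435233/31143 ≈ 201.02*I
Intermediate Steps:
q = -40410 (q = 2 - 1*40412 = 2 - 40412 = -40410)
√(1/(-31143) + q) = √(1/(-31143) - 40410) = √(-1/31143 - 40410) = √(-1258488631/31143) = I*√39193111435233/31143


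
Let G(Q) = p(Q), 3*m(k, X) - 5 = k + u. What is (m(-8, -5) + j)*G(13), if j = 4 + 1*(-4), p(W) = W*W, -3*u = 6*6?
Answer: -845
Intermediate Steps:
u = -12 (u = -2*6 = -1/3*36 = -12)
p(W) = W**2
m(k, X) = -7/3 + k/3 (m(k, X) = 5/3 + (k - 12)/3 = 5/3 + (-12 + k)/3 = 5/3 + (-4 + k/3) = -7/3 + k/3)
G(Q) = Q**2
j = 0 (j = 4 - 4 = 0)
(m(-8, -5) + j)*G(13) = ((-7/3 + (1/3)*(-8)) + 0)*13**2 = ((-7/3 - 8/3) + 0)*169 = (-5 + 0)*169 = -5*169 = -845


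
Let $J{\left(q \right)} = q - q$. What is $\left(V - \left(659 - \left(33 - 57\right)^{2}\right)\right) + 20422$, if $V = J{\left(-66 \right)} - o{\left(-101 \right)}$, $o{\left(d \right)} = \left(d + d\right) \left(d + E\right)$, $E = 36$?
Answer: $7209$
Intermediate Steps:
$J{\left(q \right)} = 0$
$o{\left(d \right)} = 2 d \left(36 + d\right)$ ($o{\left(d \right)} = \left(d + d\right) \left(d + 36\right) = 2 d \left(36 + d\right)$)
$V = -13130$ ($V = 0 - 2 \left(-101\right) \left(36 - 101\right) = 0 - 2 \left(-101\right) \left(-65\right) = 0 - 13130 = -13130$)
$\left(V - \left(659 - \left(33 - 57\right)^{2}\right)\right) + 20422 = \left(-13130 - \left(659 - \left(33 - 57\right)^{2}\right)\right) + 20422 = \left(-13130 - \left(659 - \left(-24\right)^{2}\right)\right) + 20422 = \left(-13130 + \left(576 - 659\right)\right) + 20422 = \left(-13130 - 83\right) + 20422 = -13213 + 20422 = 7209$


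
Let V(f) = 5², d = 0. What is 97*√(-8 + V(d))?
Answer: 97*√17 ≈ 399.94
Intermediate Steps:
V(f) = 25
97*√(-8 + V(d)) = 97*√(-8 + 25) = 97*√17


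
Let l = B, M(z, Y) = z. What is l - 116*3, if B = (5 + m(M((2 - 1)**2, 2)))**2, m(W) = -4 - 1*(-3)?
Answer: -332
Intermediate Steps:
m(W) = -1 (m(W) = -4 + 3 = -1)
B = 16 (B = (5 - 1)**2 = 4**2 = 16)
l = 16
l - 116*3 = 16 - 116*3 = 16 - 348 = -332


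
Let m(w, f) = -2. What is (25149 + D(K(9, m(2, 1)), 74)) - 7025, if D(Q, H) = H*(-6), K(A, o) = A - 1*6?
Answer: 17680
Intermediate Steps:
K(A, o) = -6 + A (K(A, o) = A - 6 = -6 + A)
D(Q, H) = -6*H
(25149 + D(K(9, m(2, 1)), 74)) - 7025 = (25149 - 6*74) - 7025 = (25149 - 444) - 7025 = 24705 - 7025 = 17680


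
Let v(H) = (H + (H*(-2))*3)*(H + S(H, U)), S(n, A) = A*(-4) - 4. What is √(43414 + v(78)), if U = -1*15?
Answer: I*√8846 ≈ 94.053*I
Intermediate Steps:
U = -15
S(n, A) = -4 - 4*A (S(n, A) = -4*A - 4 = -4 - 4*A)
v(H) = -5*H*(56 + H) (v(H) = (H + (H*(-2))*3)*(H + (-4 - 4*(-15))) = (H - 2*H*3)*(H + (-4 + 60)) = (H - 6*H)*(H + 56) = (-5*H)*(56 + H) = -5*H*(56 + H))
√(43414 + v(78)) = √(43414 - 5*78*(56 + 78)) = √(43414 - 5*78*134) = √(43414 - 52260) = √(-8846) = I*√8846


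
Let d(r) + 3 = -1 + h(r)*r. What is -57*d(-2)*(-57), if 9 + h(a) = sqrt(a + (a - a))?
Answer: 45486 - 6498*I*sqrt(2) ≈ 45486.0 - 9189.6*I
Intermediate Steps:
h(a) = -9 + sqrt(a) (h(a) = -9 + sqrt(a + (a - a)) = -9 + sqrt(a + 0) = -9 + sqrt(a))
d(r) = -4 + r*(-9 + sqrt(r)) (d(r) = -3 + (-1 + (-9 + sqrt(r))*r) = -3 + (-1 + r*(-9 + sqrt(r))) = -4 + r*(-9 + sqrt(r)))
-57*d(-2)*(-57) = -57*(-4 - 2*(-9 + sqrt(-2)))*(-57) = -57*(-4 - 2*(-9 + I*sqrt(2)))*(-57) = -57*(-4 + (18 - 2*I*sqrt(2)))*(-57) = -57*(14 - 2*I*sqrt(2))*(-57) = (-798 + 114*I*sqrt(2))*(-57) = 45486 - 6498*I*sqrt(2)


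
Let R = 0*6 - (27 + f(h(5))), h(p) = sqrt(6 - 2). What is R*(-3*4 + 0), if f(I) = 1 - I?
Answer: 312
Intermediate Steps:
h(p) = 2 (h(p) = sqrt(4) = 2)
R = -26 (R = 0*6 - (27 + (1 - 1*2)) = 0 - (27 + (1 - 2)) = 0 - (27 - 1) = 0 - 1*26 = 0 - 26 = -26)
R*(-3*4 + 0) = -26*(-3*4 + 0) = -26*(-12 + 0) = -26*(-12) = 312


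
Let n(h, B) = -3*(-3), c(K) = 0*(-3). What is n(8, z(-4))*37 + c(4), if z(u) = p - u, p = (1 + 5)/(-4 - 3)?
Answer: 333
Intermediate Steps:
p = -6/7 (p = 6/(-7) = 6*(-1/7) = -6/7 ≈ -0.85714)
z(u) = -6/7 - u
c(K) = 0
n(h, B) = 9
n(8, z(-4))*37 + c(4) = 9*37 + 0 = 333 + 0 = 333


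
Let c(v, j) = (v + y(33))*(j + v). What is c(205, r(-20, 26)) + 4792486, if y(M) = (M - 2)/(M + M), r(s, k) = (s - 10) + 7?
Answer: 159386089/33 ≈ 4.8299e+6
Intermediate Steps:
r(s, k) = -3 + s (r(s, k) = (-10 + s) + 7 = -3 + s)
y(M) = (-2 + M)/(2*M) (y(M) = (-2 + M)/((2*M)) = (-2 + M)*(1/(2*M)) = (-2 + M)/(2*M))
c(v, j) = (31/66 + v)*(j + v) (c(v, j) = (v + (½)*(-2 + 33)/33)*(j + v) = (v + (½)*(1/33)*31)*(j + v) = (v + 31/66)*(j + v) = (31/66 + v)*(j + v))
c(205, r(-20, 26)) + 4792486 = (205² + 31*(-3 - 20)/66 + (31/66)*205 + (-3 - 20)*205) + 4792486 = (42025 + (31/66)*(-23) + 6355/66 - 23*205) + 4792486 = (42025 - 713/66 + 6355/66 - 4715) + 4792486 = 1234051/33 + 4792486 = 159386089/33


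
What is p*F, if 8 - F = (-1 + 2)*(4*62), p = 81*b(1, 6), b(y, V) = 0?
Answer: 0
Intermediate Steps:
p = 0 (p = 81*0 = 0)
F = -240 (F = 8 - (-1 + 2)*4*62 = 8 - 248 = -240)
p*F = 0*(-240) = 0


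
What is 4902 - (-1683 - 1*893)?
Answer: 7478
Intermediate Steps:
4902 - (-1683 - 1*893) = 4902 - (-1683 - 893) = 4902 - 1*(-2576) = 4902 + 2576 = 7478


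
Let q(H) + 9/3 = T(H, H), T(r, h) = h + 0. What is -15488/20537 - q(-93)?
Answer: 177824/1867 ≈ 95.246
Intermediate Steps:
T(r, h) = h
q(H) = -3 + H
-15488/20537 - q(-93) = -15488/20537 - (-3 - 93) = -15488*1/20537 - 1*(-96) = -1408/1867 + 96 = 177824/1867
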